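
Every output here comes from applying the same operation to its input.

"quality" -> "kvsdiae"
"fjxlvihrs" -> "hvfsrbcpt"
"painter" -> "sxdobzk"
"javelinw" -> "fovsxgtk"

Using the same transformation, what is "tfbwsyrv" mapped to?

lgcibfdp

In each case the input is transformed by: shift every letter 10 places forward in the alphabet (wrapping around), then move the first 2 characters to the end (rotate left by 2).
"tfbwsyrv" → "dplgcibf" → "lgcibfdp".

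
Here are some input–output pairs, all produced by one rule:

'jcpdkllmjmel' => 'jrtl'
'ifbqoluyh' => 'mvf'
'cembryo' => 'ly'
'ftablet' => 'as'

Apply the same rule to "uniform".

uv

The pattern: shift every letter 7 places forward in the alphabet (wrapping around), then keep one character in every 3, starting at position 2 (positions 2nd, 5th, 8th, ...).
On "uniform": the first step gives "bupmvyt", and the second then gives "uv".
(Check on "ifbqoluyh": → "pmixvsbfo" → "mvf" ✓)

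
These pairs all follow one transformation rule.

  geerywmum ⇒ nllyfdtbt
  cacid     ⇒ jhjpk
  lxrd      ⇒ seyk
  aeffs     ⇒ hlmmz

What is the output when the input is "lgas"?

snhz

In each case the input is transformed by: shift every letter 7 places forward in the alphabet (wrapping around).
For "lgas" the result is "snhz".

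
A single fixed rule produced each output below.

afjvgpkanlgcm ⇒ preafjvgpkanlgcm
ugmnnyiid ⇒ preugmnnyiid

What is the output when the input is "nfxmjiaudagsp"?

The transformation: prepend "pre".
"nfxmjiaudagsp" → "prenfxmjiaudagsp".

prenfxmjiaudagsp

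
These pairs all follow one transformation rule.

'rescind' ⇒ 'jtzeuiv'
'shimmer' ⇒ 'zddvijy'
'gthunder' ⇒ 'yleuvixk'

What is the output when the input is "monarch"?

In each case the input is transformed by: shift every letter 9 places backward in the alphabet (wrapping around), then move the first 2 characters to the end (rotate left by 2).
"monarch" → "dferity" → "eritydf".

eritydf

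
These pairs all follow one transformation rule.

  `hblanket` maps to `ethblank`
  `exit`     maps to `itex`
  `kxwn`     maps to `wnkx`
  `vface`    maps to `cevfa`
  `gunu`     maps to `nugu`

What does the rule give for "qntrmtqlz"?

lzqntrmtq

In each case the input is transformed by: move the last 2 characters to the front (rotate right by 2).
So "qntrmtqlz" becomes "lzqntrmtq".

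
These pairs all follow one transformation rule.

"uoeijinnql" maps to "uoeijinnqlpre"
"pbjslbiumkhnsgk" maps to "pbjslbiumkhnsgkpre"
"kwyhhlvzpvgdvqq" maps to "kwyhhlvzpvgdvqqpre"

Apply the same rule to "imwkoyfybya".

The transformation: append "pre".
Applying that to "imwkoyfybya" gives "imwkoyfybyapre".

imwkoyfybyapre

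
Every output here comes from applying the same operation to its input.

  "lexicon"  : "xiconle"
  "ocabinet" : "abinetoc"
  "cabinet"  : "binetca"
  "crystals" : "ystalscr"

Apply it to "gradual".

adualgr

Looking at the pairs, the operation is to move the first 2 characters to the end (rotate left by 2).
So "gradual" becomes "adualgr".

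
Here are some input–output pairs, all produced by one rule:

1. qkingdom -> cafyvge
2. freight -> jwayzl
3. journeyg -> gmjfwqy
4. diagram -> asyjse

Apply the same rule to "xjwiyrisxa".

boaqjakps

Looking at the pairs, the operation is to shift every letter 8 places backward in the alphabet (wrapping around), then delete the first character.
For "xjwiyrisxa" the result is "boaqjakps".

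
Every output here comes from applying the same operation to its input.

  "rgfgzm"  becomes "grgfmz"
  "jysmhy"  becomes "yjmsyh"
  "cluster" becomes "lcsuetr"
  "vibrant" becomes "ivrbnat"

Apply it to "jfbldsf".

fjlbsdf

Rule — swap each adjacent pair of characters (1↔2, 3↔4, ...).
"jfbldsf" → "fjlbsdf".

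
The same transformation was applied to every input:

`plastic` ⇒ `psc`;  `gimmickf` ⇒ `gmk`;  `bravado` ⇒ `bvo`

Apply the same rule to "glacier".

gcr

In each case the input is transformed by: keep one character in every 3, starting at position 1 (positions 1st, 4th, 7th, ...).
So "glacier" becomes "gcr".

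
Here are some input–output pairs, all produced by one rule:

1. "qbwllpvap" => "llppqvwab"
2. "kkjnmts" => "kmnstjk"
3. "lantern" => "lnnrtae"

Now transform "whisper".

iprsweh

The transformation: sort the characters into alphabetical order, then move the first 2 characters to the end (rotate left by 2).
"whisper" → "ehiprsw" → "iprsweh".
(Check on "lantern": → "aelnnrt" → "lnnrtae" ✓)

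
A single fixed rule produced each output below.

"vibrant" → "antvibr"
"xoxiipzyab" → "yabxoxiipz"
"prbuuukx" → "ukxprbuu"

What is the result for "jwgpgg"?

The rule is to move the last 3 characters to the front (rotate right by 3).
On "jwgpgg" that produces "pggjwg".

pggjwg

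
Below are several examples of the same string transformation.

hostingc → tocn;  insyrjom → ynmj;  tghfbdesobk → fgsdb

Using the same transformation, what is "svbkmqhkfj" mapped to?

The rule is to keep every other character starting from the second (positions 2nd, 4th, 6th, ...), then swap each adjacent pair of characters (1↔2, 3↔4, ...).
On "svbkmqhkfj": the first step gives "vkqkj", and the second then gives "kvkqj".

kvkqj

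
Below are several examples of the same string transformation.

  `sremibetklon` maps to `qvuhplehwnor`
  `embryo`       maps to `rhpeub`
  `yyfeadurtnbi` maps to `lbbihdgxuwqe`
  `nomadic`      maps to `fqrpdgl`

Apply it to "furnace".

Rule — shift every letter 3 places forward in the alphabet (wrapping around), then move the last character to the front.
So "furnace" becomes "hixuqdf".
(Check on "nomadic": → "qrpdglf" → "fqrpdgl" ✓)

hixuqdf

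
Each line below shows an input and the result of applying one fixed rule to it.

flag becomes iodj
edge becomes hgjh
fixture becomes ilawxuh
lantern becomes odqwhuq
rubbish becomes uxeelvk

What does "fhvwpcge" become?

What's happening: shift every letter 3 places forward in the alphabet (wrapping around).
On "fhvwpcge" that produces "ikyzsfjh".

ikyzsfjh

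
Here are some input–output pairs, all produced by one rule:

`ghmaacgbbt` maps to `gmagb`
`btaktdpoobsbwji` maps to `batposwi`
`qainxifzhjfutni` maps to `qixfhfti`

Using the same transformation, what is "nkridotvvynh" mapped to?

nrdtvn

Each output is the input with this applied: keep every other character starting from the first (positions 1st, 3rd, 5th, ...).
"nkridotvvynh" → "nrdtvn".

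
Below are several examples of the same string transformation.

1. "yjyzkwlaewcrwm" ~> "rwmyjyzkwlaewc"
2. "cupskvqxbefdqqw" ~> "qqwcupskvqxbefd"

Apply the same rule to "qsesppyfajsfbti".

Each output is the input with this applied: move the last 3 characters to the front (rotate right by 3).
Applying that to "qsesppyfajsfbti" gives "btiqsesppyfajsf".

btiqsesppyfajsf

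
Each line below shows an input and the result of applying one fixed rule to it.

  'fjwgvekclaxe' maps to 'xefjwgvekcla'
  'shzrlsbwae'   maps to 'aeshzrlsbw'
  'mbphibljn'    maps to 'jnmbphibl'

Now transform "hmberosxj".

xjhmberos

What's happening: move the last 2 characters to the front (rotate right by 2).
"hmberosxj" → "xjhmberos".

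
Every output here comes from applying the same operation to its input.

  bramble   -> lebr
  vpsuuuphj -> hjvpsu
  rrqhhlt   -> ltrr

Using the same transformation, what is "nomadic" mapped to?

The pattern: move the last 2 characters to the front (rotate right by 2), then delete the last 3 characters.
"nomadic" → "icnomad" → "icno".

icno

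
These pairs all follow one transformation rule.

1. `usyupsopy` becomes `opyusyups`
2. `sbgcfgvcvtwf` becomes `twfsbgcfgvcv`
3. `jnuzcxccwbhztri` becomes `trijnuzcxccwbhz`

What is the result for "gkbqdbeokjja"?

What's happening: move the last 3 characters to the front (rotate right by 3).
So "gkbqdbeokjja" becomes "jjagkbqdbeok".

jjagkbqdbeok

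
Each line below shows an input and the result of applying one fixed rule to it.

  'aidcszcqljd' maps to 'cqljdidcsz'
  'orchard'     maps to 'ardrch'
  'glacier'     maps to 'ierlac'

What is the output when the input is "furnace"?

aceurn

The transformation: delete the first character, then swap the front and back halves of the string.
On "furnace": the first step gives "urnace", and the second then gives "aceurn".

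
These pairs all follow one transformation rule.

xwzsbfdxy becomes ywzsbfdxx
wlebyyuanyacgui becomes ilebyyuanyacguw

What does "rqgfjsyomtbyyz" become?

zqgfjsyomtbyyr

The transformation: swap the first and last characters.
On "rqgfjsyomtbyyz" that produces "zqgfjsyomtbyyr".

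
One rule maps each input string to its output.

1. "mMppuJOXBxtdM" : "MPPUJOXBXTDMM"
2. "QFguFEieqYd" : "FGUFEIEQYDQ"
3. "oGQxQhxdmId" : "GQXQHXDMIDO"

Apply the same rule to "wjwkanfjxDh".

JWKANFJXDHW

The pattern: move the first character to the end, then convert every letter to uppercase.
For "wjwkanfjxDh", step one produces "jwkanfjxDhw"; step two turns that into "JWKANFJXDHW".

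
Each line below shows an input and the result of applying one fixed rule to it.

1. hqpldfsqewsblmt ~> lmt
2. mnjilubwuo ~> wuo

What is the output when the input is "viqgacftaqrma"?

rma

Rule — keep only the last 3 characters.
So "viqgacftaqrma" becomes "rma".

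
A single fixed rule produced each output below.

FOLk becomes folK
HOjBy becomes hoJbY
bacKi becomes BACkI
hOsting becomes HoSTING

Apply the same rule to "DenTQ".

Rule — flip the case of every letter.
Applying that to "DenTQ" gives "dENtq".

dENtq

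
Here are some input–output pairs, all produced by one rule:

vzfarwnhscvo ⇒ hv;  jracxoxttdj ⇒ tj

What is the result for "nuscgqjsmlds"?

In each case the input is transformed by: keep one character in every 3, starting at position 2 (positions 2nd, 5th, 8th, ...), then delete the first 2 characters.
Working it through for "nuscgqjsmlds": intermediate "ugsd", final "sd".

sd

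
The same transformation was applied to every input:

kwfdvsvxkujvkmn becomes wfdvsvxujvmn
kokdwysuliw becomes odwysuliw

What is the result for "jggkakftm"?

jggaftm

Rule — remove every "k".
Doing the same to "jggkakftm": "jggaftm".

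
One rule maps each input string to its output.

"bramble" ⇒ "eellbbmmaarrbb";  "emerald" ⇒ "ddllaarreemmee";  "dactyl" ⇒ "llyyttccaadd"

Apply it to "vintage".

Rule — reverse the string, then double every character.
For "vintage", step one produces "egatniv"; step two turns that into "eeggaattnniivv".

eeggaattnniivv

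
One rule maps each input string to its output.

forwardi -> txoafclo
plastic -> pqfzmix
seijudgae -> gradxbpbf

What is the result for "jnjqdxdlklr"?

nauaihiogkg

The rule is to shift every letter 3 places backward in the alphabet (wrapping around), then move the first 3 characters to the end (rotate left by 3).
For "jnjqdxdlklr", step one produces "gkgnauaihio"; step two turns that into "nauaihiogkg".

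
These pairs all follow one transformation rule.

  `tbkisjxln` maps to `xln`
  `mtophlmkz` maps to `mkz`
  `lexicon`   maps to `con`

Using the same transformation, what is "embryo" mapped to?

In each case the input is transformed by: keep only the last 3 characters.
Doing the same to "embryo": "ryo".

ryo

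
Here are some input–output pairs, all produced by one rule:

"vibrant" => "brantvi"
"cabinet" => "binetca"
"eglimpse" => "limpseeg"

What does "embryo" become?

What's happening: move the first 2 characters to the end (rotate left by 2).
So "embryo" becomes "bryoem".

bryoem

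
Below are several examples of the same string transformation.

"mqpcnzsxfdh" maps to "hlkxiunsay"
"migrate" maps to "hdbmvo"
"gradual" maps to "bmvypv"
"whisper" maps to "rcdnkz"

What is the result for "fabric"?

The pattern: shift every letter 5 places backward in the alphabet (wrapping around), then delete the last character.
Working it through for "fabric": intermediate "avwmdx", final "avwmd".

avwmd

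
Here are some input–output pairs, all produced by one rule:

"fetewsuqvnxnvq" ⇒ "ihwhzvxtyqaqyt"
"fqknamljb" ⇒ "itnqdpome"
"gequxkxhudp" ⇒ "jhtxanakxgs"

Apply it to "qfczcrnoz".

The transformation: shift every letter 3 places forward in the alphabet (wrapping around).
For "qfczcrnoz" the result is "tifcfuqrc".

tifcfuqrc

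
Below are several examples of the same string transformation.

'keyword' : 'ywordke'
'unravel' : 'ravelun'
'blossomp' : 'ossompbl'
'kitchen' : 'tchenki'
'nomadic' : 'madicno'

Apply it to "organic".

Looking at the pairs, the operation is to move the first 2 characters to the end (rotate left by 2).
For "organic" the result is "ganicor".

ganicor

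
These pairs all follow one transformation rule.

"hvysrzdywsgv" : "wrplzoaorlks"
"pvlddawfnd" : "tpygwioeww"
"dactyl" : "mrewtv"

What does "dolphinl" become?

Rule — swap the front and back halves of the string, then shift every letter 7 places backward in the alphabet (wrapping around).
Starting from "dolphinl": after the first operation, "hinldolp"; after the second, "abgewhei".

abgewhei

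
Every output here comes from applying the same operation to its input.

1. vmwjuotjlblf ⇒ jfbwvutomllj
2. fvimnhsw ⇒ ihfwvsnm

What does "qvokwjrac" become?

Looking at the pairs, the operation is to sort the characters into reverse alphabetical order, then move the last 3 characters to the front (rotate right by 3).
Starting from "qvokwjrac": after the first operation, "wvrqokjca"; after the second, "jcawvrqok".

jcawvrqok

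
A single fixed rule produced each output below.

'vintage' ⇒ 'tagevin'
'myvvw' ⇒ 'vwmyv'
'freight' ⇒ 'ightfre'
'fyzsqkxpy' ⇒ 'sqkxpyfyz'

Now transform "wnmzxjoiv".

Each output is the input with this applied: move the first 3 characters to the end (rotate left by 3).
"wnmzxjoiv" → "zxjoivwnm".

zxjoivwnm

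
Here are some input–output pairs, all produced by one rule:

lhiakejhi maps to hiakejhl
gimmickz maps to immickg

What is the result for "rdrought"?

droughr

Rule — delete the last character, then move the first character to the end.
Applying both steps to "rdrought": "rdrough", then "droughr".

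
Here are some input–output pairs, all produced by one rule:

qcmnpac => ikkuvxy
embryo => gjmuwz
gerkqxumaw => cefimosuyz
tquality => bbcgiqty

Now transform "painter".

The transformation: shift every letter 8 places forward in the alphabet (wrapping around), then sort the characters into alphabetical order.
Doing the same to "painter": "bimqvxz".

bimqvxz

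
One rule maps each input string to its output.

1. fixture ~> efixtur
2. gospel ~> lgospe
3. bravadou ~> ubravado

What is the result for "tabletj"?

jtablet

The rule is to move the last character to the front.
"tabletj" → "jtablet".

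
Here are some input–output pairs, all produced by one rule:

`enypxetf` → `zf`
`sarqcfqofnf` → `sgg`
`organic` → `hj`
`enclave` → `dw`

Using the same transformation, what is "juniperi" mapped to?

The transformation: shift every letter 1 place forward in the alphabet (wrapping around), then keep one character in every 3, starting at position 3 (positions 3rd, 6th, 9th, ...).
On "juniperi": the first step gives "kvojqfsj", and the second then gives "of".

of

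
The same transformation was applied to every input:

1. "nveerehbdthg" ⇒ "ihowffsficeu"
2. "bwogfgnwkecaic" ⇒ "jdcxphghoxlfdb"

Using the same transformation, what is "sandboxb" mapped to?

yctboecp

The rule is to shift every letter 1 place forward in the alphabet (wrapping around), then move the last 2 characters to the front (rotate right by 2).
For "sandboxb", step one produces "tboecpyc"; step two turns that into "yctboecp".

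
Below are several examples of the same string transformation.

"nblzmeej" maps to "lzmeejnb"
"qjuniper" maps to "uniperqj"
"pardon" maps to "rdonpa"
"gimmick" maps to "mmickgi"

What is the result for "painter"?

What's happening: move the first 2 characters to the end (rotate left by 2).
"painter" → "interpa".

interpa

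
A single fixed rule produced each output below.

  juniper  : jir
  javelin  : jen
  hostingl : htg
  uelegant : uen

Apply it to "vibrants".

vrt

The pattern: keep one character in every 3, starting at position 1 (positions 1st, 4th, 7th, ...).
On "vibrants" that produces "vrt".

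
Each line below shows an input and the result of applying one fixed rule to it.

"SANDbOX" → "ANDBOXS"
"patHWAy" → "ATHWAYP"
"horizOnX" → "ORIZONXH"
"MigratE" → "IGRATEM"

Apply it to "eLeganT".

What's happening: move the first character to the end, then convert every letter to uppercase.
For "eLeganT", step one produces "LeganTe"; step two turns that into "LEGANTE".

LEGANTE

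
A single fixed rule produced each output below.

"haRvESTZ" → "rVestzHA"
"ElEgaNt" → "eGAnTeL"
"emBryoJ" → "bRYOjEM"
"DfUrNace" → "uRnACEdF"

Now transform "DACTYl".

ctyLda

In each case the input is transformed by: flip the case of every letter, then move the first 2 characters to the end (rotate left by 2).
"DACTYl" → "dactyL" → "ctyLda".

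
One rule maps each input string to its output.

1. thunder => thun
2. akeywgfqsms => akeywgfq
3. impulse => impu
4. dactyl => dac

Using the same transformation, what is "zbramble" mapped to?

Looking at the pairs, the operation is to delete the last 3 characters.
So "zbramble" becomes "zbram".

zbram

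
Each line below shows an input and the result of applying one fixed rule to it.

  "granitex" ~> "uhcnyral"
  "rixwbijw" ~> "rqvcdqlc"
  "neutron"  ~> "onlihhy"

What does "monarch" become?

Rule — move the first 2 characters to the end (rotate left by 2), then shift every letter 6 places backward in the alphabet (wrapping around).
Applying both steps to "monarch": "narchmo", then "hulwbgi".
(Check on "rixwbijw": → "xwbijwri" → "rqvcdqlc" ✓)

hulwbgi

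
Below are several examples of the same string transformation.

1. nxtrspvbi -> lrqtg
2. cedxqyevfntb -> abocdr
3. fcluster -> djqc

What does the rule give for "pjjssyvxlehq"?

The pattern: shift every letter 2 places backward in the alphabet (wrapping around), then keep every other character starting from the first (positions 1st, 3rd, 5th, ...).
Applying both steps to "pjjssyvxlehq": "nhhqqwtvjcfo", then "nhqtjf".

nhqtjf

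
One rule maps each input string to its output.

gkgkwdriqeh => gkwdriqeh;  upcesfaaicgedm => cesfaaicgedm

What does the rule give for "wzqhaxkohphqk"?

The pattern: delete the first 2 characters.
On "wzqhaxkohphqk" that produces "qhaxkohphqk".

qhaxkohphqk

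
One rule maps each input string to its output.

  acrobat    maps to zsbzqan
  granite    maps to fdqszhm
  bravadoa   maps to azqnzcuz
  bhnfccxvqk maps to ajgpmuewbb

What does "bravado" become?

Rule — take characters alternately from the front and the back (1st, last, 2nd, 2nd-last, ...), then shift every letter 1 place backward in the alphabet (wrapping around).
For "bravado", step one produces "bordaav"; step two turns that into "anqczzu".

anqczzu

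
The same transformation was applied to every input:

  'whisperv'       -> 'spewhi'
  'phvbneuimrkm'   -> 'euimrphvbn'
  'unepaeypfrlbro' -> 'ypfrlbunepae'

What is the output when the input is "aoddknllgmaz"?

The transformation: delete the last 2 characters, then swap the front and back halves of the string.
Working it through for "aoddknllgmaz": intermediate "aoddknllgm", final "nllgmaoddk".

nllgmaoddk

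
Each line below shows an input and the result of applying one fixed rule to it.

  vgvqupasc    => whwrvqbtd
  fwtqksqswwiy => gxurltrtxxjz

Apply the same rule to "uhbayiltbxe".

Looking at the pairs, the operation is to shift every letter 1 place forward in the alphabet (wrapping around).
On "uhbayiltbxe" that produces "vicbzjmucyf".

vicbzjmucyf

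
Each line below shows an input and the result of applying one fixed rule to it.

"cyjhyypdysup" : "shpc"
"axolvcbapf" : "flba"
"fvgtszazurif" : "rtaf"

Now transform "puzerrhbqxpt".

xehp

In each case the input is transformed by: keep one character in every 3, starting at position 1 (positions 1st, 4th, 7th, ...), then swap the first and last characters.
Starting from "puzerrhbqxpt": after the first operation, "pehx"; after the second, "xehp".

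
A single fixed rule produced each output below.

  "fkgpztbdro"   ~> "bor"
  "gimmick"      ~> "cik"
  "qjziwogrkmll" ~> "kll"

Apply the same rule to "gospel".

sle

Rule — swap each adjacent pair of characters (1↔2, 3↔4, ...), then keep only the last 3 characters.
Working it through for "gospel": intermediate "ogpsle", final "sle".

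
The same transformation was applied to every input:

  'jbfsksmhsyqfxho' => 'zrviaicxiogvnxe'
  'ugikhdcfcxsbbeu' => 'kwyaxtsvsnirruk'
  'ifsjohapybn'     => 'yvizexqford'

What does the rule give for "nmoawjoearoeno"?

dceqmzeuqheude

The pattern: shift every letter 10 places backward in the alphabet (wrapping around).
Applying that to "nmoawjoearoeno" gives "dceqmzeuqheude".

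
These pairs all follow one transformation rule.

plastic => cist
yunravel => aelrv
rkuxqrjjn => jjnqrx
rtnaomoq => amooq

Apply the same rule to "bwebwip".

bipw

In each case the input is transformed by: delete the first 3 characters, then sort the characters into alphabetical order.
Applying that to "bwebwip" gives "bipw".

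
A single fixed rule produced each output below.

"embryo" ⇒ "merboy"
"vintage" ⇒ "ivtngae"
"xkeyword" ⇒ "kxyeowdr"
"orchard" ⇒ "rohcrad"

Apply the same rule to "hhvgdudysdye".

Rule — swap each adjacent pair of characters (1↔2, 3↔4, ...).
"hhvgdudysdye" → "hhgvudyddsey".

hhgvudyddsey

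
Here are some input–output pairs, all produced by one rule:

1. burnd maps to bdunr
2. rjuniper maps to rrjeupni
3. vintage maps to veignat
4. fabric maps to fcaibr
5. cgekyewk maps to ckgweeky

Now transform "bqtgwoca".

Looking at the pairs, the operation is to take characters alternately from the front and the back (1st, last, 2nd, 2nd-last, ...).
Doing the same to "bqtgwoca": "baqctogw".

baqctogw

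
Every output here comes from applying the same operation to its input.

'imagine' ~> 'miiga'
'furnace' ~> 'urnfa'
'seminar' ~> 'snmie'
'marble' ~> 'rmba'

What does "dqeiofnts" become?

qonifed

Rule — delete the last 2 characters, then sort the characters into reverse alphabetical order.
"dqeiofnts" → "dqeiofn" → "qonifed".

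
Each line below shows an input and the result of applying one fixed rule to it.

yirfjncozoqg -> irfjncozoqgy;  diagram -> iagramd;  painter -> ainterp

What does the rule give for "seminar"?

eminars

Looking at the pairs, the operation is to move the first character to the end.
On "seminar" that produces "eminars".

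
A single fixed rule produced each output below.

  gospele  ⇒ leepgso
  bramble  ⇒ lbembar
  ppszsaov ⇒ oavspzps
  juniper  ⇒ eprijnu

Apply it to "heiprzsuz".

uszzhrepi

The pattern: move the last 2 characters to the front (rotate right by 2), then take characters alternately from the front and the back (1st, last, 2nd, 2nd-last, ...).
"heiprzsuz" → "uzheiprzs" → "uszzhrepi".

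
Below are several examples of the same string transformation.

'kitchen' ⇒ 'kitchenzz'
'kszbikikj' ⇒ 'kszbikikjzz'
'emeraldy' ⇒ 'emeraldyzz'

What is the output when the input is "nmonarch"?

nmonarchzz

Looking at the pairs, the operation is to append "zz".
For "nmonarch" the result is "nmonarchzz".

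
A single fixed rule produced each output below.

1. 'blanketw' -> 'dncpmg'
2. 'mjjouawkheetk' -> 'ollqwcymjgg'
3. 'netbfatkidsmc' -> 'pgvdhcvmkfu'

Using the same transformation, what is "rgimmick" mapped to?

Looking at the pairs, the operation is to shift every letter 2 places forward in the alphabet (wrapping around), then delete the last 2 characters.
On "rgimmick": the first step gives "tikookem", and the second then gives "tikook".
(Check on "mjjouawkheetk": → "ollqwcymjggvm" → "ollqwcymjgg" ✓)

tikook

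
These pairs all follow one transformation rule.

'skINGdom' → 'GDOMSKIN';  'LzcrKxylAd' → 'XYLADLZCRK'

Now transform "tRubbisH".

Each output is the input with this applied: swap the front and back halves of the string, then convert every letter to uppercase.
Working it through for "tRubbisH": intermediate "bisHtRub", final "BISHTRUB".

BISHTRUB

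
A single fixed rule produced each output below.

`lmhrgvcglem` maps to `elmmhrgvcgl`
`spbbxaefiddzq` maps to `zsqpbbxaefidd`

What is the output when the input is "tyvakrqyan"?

The pattern: swap the first and last characters, then move the last 2 characters to the front (rotate right by 2).
For "tyvakrqyan", step one produces "nyvakrqyat"; step two turns that into "atnyvakrqy".

atnyvakrqy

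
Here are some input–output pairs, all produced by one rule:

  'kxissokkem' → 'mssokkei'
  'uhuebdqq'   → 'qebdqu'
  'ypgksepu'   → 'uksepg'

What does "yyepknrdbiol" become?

lpknrdbioe

Each output is the input with this applied: delete the first 2 characters, then swap the first and last characters.
For "yyepknrdbiol", step one produces "epknrdbiol"; step two turns that into "lpknrdbioe".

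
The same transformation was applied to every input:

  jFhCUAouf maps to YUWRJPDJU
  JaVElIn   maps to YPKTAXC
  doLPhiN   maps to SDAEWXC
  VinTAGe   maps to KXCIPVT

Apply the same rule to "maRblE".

BPGQAT

Each output is the input with this applied: shift every letter 11 places backward in the alphabet (wrapping around), then convert every letter to uppercase.
Applying both steps to "maRblE": "bpGqaT", then "BPGQAT".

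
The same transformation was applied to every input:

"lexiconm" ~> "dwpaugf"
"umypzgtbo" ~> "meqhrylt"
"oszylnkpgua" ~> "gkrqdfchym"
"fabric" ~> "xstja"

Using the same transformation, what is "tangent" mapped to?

lsfywf

What's happening: delete the last character, then shift every letter 8 places backward in the alphabet (wrapping around).
Starting from "tangent": after the first operation, "tangen"; after the second, "lsfywf".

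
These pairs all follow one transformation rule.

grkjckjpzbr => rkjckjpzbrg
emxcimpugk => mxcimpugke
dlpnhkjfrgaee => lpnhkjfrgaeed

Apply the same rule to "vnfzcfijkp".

Rule — move the first character to the end.
On "vnfzcfijkp" that produces "nfzcfijkpv".

nfzcfijkpv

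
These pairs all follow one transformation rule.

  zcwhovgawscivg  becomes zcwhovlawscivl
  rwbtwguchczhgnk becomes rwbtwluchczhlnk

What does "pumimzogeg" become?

What's happening: replace every "g" with "l".
"pumimzogeg" → "pumimzolel".

pumimzolel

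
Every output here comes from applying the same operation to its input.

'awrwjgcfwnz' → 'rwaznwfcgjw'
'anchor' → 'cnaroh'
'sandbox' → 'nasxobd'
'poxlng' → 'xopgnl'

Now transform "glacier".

algreic

Looking at the pairs, the operation is to reverse the string, then move the last 3 characters to the front (rotate right by 3).
For "glacier", step one produces "reicalg"; step two turns that into "algreic".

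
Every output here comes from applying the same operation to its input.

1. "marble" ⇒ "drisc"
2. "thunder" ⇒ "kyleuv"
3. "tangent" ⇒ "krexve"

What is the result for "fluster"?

In each case the input is transformed by: delete the last character, then shift every letter 9 places backward in the alphabet (wrapping around).
"fluster" → "fluste" → "wcljkv".

wcljkv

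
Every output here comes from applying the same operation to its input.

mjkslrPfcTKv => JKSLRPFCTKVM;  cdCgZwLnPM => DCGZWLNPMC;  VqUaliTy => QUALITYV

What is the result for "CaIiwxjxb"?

AIIWXJXBC

In each case the input is transformed by: move the first character to the end, then convert every letter to uppercase.
Applying both steps to "CaIiwxjxb": "aIiwxjxbC", then "AIIWXJXBC".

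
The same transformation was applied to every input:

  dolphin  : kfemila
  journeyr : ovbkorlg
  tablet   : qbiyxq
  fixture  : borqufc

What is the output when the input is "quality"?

The transformation: reverse the string, then shift every letter 3 places backward in the alphabet (wrapping around).
On "quality": the first step gives "ytilauq", and the second then gives "vqfixrn".

vqfixrn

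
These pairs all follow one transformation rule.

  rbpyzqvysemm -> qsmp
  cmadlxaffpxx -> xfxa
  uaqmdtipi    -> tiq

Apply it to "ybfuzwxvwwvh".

Looking at the pairs, the operation is to keep one character in every 3, starting at position 3 (positions 3rd, 6th, 9th, ...), then move the first character to the end.
Working it through for "ybfuzwxvwwvh": intermediate "fwwh", final "wwhf".

wwhf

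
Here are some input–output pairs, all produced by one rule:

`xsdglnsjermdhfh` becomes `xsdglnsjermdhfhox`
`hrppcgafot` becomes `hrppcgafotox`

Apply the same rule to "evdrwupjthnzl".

evdrwupjthnzlox

Rule — append "ox".
For "evdrwupjthnzl" the result is "evdrwupjthnzlox".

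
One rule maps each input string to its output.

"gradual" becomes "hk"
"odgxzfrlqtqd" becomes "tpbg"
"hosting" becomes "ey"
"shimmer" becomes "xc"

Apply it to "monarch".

In each case the input is transformed by: keep one character in every 3, starting at position 2 (positions 2nd, 5th, 8th, ...), then shift every letter 10 places backward in the alphabet (wrapping around).
Working it through for "monarch": intermediate "or", final "eh".

eh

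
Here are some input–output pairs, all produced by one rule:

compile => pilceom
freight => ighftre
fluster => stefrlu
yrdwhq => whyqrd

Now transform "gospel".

peglos

Looking at the pairs, the operation is to swap the first and last characters, then move the first 3 characters to the end (rotate left by 3).
Starting from "gospel": after the first operation, "lospeg"; after the second, "peglos".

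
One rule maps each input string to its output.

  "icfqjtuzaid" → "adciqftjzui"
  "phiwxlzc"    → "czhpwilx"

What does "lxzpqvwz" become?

zwxlpzvq

The rule is to swap each adjacent pair of characters (1↔2, 3↔4, ...), then move the last 2 characters to the front (rotate right by 2).
Applying both steps to "lxzpqvwz": "xlpzvqzw", then "zwxlpzvq".
(Check on "phiwxlzc": → "hpwilxcz" → "czhpwilx" ✓)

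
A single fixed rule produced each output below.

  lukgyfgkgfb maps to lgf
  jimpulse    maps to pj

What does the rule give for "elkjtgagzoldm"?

olgd

In each case the input is transformed by: sort the characters into reverse alphabetical order, then keep one character in every 3, starting at position 3 (positions 3rd, 6th, 9th, ...).
Doing the same to "elkjtgagzoldm": "olgd".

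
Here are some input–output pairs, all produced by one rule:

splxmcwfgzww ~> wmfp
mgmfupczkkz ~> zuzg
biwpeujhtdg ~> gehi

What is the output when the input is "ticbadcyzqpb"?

The transformation: keep one character in every 3, starting at position 2 (positions 2nd, 5th, 8th, ...), then swap the first and last characters.
Applying both steps to "ticbadcyzqpb": "iayp", then "payi".

payi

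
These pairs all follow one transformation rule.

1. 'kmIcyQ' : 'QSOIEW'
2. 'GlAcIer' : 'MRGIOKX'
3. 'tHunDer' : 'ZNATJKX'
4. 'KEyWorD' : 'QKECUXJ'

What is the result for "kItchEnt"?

Rule — shift every letter 6 places forward in the alphabet (wrapping around), then convert every letter to uppercase.
Working it through for "kItchEnt": intermediate "qOzinKtz", final "QOZINKTZ".

QOZINKTZ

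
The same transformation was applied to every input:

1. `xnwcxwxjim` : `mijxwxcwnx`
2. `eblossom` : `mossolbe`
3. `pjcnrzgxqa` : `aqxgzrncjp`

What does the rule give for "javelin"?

nilevaj

Rule — reverse the string.
For "javelin" the result is "nilevaj".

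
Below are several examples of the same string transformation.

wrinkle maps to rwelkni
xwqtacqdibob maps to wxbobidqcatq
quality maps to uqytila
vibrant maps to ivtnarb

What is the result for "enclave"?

What's happening: reverse the string, then move the last 2 characters to the front (rotate right by 2).
Working it through for "enclave": intermediate "evalcne", final "neevalc".

neevalc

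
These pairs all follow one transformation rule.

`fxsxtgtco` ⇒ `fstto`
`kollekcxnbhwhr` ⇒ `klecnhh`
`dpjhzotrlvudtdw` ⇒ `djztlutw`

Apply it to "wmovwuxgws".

wowxw

The rule is to keep every other character starting from the first (positions 1st, 3rd, 5th, ...).
On "wmovwuxgws" that produces "wowxw".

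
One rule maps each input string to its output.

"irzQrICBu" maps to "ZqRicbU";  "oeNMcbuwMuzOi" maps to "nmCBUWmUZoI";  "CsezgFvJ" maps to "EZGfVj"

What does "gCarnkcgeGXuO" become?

Each output is the input with this applied: flip the case of every letter, then delete the first 2 characters.
Applying both steps to "gCarnkcgeGXuO": "GcARNKCGEgxUo", then "ARNKCGEgxUo".

ARNKCGEgxUo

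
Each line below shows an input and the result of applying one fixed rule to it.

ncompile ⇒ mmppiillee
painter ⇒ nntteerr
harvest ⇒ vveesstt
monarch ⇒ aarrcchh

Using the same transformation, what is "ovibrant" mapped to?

Looking at the pairs, the operation is to delete the first 3 characters, then double every character.
Working it through for "ovibrant": intermediate "brant", final "bbrraanntt".

bbrraanntt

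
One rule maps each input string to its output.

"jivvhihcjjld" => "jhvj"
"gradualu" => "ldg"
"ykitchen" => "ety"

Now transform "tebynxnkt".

nyt

Rule — keep one character in every 3, starting at position 1 (positions 1st, 4th, 7th, ...), then reverse the string.
On "tebynxnkt": the first step gives "tyn", and the second then gives "nyt".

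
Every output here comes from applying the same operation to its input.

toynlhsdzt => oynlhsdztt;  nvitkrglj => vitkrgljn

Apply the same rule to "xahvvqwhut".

The transformation: move the first character to the end.
On "xahvvqwhut" that produces "ahvvqwhutx".

ahvvqwhutx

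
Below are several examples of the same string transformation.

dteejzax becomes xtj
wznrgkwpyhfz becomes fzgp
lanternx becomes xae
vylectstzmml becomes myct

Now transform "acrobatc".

ccb

Rule — keep one character in every 3, starting at position 2 (positions 2nd, 5th, 8th, ...), then move the last character to the front.
"acrobatc" → "ccb".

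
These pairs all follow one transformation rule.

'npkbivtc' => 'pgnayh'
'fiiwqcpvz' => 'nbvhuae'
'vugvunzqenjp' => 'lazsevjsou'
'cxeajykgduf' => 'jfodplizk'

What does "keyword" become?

In each case the input is transformed by: delete the first 2 characters, then shift every letter 5 places forward in the alphabet (wrapping around).
Working it through for "keyword": intermediate "yword", final "dbtwi".

dbtwi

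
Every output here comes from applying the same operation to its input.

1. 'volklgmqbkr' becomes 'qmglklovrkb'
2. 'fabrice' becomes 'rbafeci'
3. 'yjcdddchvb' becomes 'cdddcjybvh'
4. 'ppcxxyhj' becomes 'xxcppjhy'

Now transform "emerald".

The pattern: reverse the string, then move the first 3 characters to the end (rotate left by 3).
"emerald" → "dlareme" → "remedla".

remedla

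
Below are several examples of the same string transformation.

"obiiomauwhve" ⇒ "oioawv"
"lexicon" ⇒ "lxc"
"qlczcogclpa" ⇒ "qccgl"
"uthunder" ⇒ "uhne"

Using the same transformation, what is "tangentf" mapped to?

tnet

In each case the input is transformed by: delete the last character, then keep every other character starting from the first (positions 1st, 3rd, 5th, ...).
For "tangentf", step one produces "tangent"; step two turns that into "tnet".
(Check on "qlczcogclpa": → "qlczcogclp" → "qccgl" ✓)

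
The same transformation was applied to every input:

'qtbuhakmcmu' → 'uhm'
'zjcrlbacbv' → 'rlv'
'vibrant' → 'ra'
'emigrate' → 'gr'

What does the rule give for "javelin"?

Rule — swap each adjacent pair of characters (1↔2, 3↔4, ...), then keep one character in every 3, starting at position 3 (positions 3rd, 6th, 9th, ...).
Working it through for "javelin": intermediate "ajeviln", final "el".

el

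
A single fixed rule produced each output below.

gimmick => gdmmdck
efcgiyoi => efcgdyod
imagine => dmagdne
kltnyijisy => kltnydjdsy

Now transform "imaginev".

The rule is to replace every "i" with "d".
For "imaginev" the result is "dmagdnev".

dmagdnev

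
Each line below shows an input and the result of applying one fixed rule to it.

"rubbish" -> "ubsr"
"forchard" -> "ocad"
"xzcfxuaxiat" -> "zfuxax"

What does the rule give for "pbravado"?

baao

In each case the input is transformed by: move the first character to the end, then keep every other character starting from the first (positions 1st, 3rd, 5th, ...).
Starting from "pbravado": after the first operation, "bravadop"; after the second, "baao".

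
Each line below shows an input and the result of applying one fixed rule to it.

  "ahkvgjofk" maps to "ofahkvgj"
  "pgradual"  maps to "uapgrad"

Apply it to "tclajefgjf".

The transformation: delete the last character, then move the last 2 characters to the front (rotate right by 2).
On "tclajefgjf": the first step gives "tclajefgj", and the second then gives "gjtclajef".

gjtclajef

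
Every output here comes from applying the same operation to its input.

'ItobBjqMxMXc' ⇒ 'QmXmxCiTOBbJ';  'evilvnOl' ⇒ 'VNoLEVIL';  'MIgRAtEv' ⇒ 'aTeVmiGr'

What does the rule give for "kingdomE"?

Rule — swap the front and back halves of the string, then flip the case of every letter.
Applying both steps to "kingdomE": "domEking", then "DOMeKING".
(Check on "evilvnOl": → "vnOlevil" → "VNoLEVIL" ✓)

DOMeKING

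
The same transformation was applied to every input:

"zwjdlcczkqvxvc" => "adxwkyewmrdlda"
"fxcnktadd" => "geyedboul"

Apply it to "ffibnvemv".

gwgnjfcwo

The pattern: take characters alternately from the front and the back (1st, last, 2nd, 2nd-last, ...), then shift every letter 1 place forward in the alphabet (wrapping around).
Applying that to "ffibnvemv" gives "gwgnjfcwo".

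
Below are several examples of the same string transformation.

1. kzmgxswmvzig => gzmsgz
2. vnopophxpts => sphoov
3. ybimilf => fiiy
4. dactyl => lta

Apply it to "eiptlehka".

ahlpe

Rule — reverse the string, then keep every other character starting from the first (positions 1st, 3rd, 5th, ...).
On "eiptlehka" that produces "ahlpe".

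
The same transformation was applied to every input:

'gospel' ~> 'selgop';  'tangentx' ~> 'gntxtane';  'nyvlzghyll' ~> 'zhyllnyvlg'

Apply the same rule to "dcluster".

Rule — swap the front and back halves of the string, then swap the first and last characters.
Starting from "dcluster": after the first operation, "sterdclu"; after the second, "uterdcls".
(Check on "gospel": → "pelgos" → "selgop" ✓)

uterdcls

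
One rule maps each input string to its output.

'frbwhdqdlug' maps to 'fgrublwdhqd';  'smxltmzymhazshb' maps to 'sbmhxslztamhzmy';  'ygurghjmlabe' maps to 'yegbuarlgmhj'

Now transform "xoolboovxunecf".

xfocoelnbuoxov

Looking at the pairs, the operation is to take characters alternately from the front and the back (1st, last, 2nd, 2nd-last, ...).
On "xoolboovxunecf" that produces "xfocoelnbuoxov".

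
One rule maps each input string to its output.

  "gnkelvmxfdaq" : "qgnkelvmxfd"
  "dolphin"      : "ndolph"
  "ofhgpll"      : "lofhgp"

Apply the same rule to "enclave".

eencla

Looking at the pairs, the operation is to move the last 2 characters to the front (rotate right by 2), then delete the first character.
"enclave" → "veencla" → "eencla".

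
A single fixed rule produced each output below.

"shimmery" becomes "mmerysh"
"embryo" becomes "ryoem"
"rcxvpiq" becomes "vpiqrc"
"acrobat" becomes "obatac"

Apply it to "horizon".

izonho

The transformation: move the first 3 characters to the end (rotate left by 3), then delete the last character.
Starting from "horizon": after the first operation, "izonhor"; after the second, "izonho".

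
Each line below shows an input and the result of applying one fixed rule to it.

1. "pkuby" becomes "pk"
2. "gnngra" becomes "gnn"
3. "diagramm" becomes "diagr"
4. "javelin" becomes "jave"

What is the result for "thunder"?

thun

Looking at the pairs, the operation is to delete the last 3 characters.
Doing the same to "thunder": "thun".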